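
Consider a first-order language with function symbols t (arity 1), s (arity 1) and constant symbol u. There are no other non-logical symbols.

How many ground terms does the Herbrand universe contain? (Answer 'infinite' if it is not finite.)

infinite

The signature has at least one function symbol (t, arity 1) and at least one constant (u).
Iterating t gives infinitely many distinct ground terms: u, t(u), t(t(u)), ...
So the Herbrand universe is infinite.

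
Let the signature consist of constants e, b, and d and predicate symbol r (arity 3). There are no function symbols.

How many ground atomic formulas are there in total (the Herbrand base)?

27

With no function symbols, the Herbrand universe is just the 3 constants.
Ground atoms per predicate: r: 3^3 = 27.
Herbrand base size = 27 = 27.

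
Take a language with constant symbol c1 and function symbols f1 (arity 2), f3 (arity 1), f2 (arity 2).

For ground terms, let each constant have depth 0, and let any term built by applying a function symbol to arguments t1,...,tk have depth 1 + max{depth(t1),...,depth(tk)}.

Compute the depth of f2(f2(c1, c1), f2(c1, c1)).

2

depth(f2(c1, c1)) = 1 + max(0, 0) = 1
depth(f2(f2(c1, c1), f2(c1, c1))) = 1 + max(1, 1) = 2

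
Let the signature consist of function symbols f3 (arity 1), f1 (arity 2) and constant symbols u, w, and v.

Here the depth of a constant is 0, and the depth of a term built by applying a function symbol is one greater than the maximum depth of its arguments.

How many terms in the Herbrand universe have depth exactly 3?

59052

If N_k denotes the number of depth-≤k ground terms, the 3 constants give N_0 = 3, and each function symbol of arity r contributes N_{k-1}^r new terms at level k: N_k = 3 + N_{k-1} + N_{k-1}^2.
N_0 = 3
N_1 = 3 + 3 + 3^2 = 15
N_2 = 3 + 15 + 15^2 = 243
N_3 = 3 + 243 + 243^2 = 59295
Terms of depth exactly 3: N_3 − N_2 = 59295 − 243 = 59052.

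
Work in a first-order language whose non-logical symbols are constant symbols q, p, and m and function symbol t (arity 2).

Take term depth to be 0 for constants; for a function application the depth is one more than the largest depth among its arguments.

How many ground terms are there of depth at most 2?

147

If N_k denotes the number of depth-≤k ground terms, the 3 constants give N_0 = 3, and each function symbol of arity r contributes N_{k-1}^r new terms at level k: N_k = 3 + N_{k-1}^2.
N_0 = 3
N_1 = 3 + 3^2 = 12
N_2 = 3 + 12^2 = 147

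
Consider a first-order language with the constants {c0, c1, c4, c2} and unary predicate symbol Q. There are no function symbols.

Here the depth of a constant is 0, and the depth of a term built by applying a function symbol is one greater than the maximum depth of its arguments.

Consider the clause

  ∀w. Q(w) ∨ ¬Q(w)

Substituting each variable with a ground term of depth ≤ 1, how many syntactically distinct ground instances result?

4

Ground terms of depth ≤ 1:
  With no function symbols every ground term is a constant, so there are exactly 4 ground terms at every depth bound.
  N_0 = 4
  N_1 = 4
  Explicitly: c0, c1, c4, c2.
So there are 4 ground terms available for substitution.
The body mentions the single quantified variable w; since ground terms form a free algebra, no two substitutions collapse to the same formula.
Number of ground instances = 4.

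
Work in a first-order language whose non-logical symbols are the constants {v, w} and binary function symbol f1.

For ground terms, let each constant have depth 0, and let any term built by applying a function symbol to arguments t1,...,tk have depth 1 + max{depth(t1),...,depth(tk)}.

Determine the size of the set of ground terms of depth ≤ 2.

38

If N_k denotes the number of depth-≤k ground terms, the 2 constants give N_0 = 2, and each function symbol of arity r contributes N_{k-1}^r new terms at level k: N_k = 2 + N_{k-1}^2.
N_0 = 2
N_1 = 2 + 2^2 = 6
N_2 = 2 + 6^2 = 38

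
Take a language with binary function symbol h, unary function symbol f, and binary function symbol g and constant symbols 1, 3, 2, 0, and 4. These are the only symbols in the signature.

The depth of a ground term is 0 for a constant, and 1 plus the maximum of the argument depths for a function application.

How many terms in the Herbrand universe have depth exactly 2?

Write N_k for the number of ground terms of depth ≤ k. A term of depth ≤ k is either a constant or a function symbol applied to arguments of depth ≤ k−1, so N_k = 5 + N_{k-1}^2 + N_{k-1} + N_{k-1}^2.
N_0 = 5
N_1 = 5 + 5^2 + 5 + 5^2 = 60
N_2 = 5 + 60^2 + 60 + 60^2 = 7265
Terms of depth exactly 2: N_2 − N_1 = 7265 − 60 = 7205.

7205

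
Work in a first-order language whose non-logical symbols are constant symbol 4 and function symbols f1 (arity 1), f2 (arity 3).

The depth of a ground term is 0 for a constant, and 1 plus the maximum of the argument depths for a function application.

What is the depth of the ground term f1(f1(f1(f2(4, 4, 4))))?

depth(f2(4, 4, 4)) = 1 + max(0, 0, 0) = 1
depth(f1(f2(4, 4, 4))) = 1 + depth(f2(4, 4, 4)) = 1 + 1 = 2
depth(f1(f1(f2(4, 4, 4)))) = 1 + depth(f1(f2(4, 4, 4))) = 1 + 2 = 3
depth(f1(f1(f1(f2(4, 4, 4))))) = 1 + depth(f1(f1(f2(4, 4, 4)))) = 1 + 3 = 4

4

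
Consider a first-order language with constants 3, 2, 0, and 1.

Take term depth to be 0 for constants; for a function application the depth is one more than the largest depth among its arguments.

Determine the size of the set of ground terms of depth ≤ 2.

4

With no function symbols every ground term is a constant, so there are exactly 4 ground terms at every depth bound.
N_0 = 4
N_1 = 4
N_2 = 4
Explicitly: 3, 2, 0, 1.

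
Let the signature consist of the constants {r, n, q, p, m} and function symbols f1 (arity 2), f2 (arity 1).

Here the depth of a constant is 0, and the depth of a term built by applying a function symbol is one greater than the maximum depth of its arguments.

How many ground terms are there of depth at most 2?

1265

Let N_k count ground terms of depth at most k. Each non-constant term of depth ≤ k is some function symbol applied to depth-≤(k−1) arguments, giving N_k = 5 + N_{k-1}^2 + N_{k-1}.
N_0 = 5
N_1 = 5 + 5^2 + 5 = 35
N_2 = 5 + 35^2 + 35 = 1265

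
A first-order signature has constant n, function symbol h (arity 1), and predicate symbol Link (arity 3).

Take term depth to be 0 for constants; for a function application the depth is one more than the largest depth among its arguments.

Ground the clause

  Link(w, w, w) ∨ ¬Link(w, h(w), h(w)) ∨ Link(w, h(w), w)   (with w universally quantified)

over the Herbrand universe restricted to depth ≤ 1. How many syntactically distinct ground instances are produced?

Ground terms of depth ≤ 1:
  Write N_k for the number of ground terms of depth ≤ k. A term of depth ≤ k is either a constant or a function symbol applied to arguments of depth ≤ k−1, so N_k = 1 + N_{k-1}.
  N_0 = 1
  N_1 = 1 + 1 = 2
  Explicitly: n, h(n).
So there are 2 ground terms available for substitution.
There is 1 variable to instantiate (w),  occurring in at least one literal, so different choices give different ground instances.
Number of ground instances = 2.

2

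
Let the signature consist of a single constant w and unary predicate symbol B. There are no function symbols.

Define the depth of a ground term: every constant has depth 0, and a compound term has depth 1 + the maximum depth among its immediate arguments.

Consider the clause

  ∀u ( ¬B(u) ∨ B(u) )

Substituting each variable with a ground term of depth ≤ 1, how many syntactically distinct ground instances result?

1

Ground terms of depth ≤ 1:
  With no function symbols every ground term is a constant, so there is exactly 1 ground term at every depth bound.
  N_0 = 1
  N_1 = 1
  Explicitly: w.
So there is exactly 1 ground term available for substitution.
The clause has 1 distinct variable (u), which appears in the body. In the free term algebra distinct substitutions yield syntactically distinct ground instances.
Number of ground instances = 1.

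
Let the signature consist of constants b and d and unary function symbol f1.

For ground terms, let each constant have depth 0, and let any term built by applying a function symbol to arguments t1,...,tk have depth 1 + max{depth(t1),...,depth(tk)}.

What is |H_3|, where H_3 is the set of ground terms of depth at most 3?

8

Let N_k = |{terms of depth ≤ k}|. Then N_0 = 2 and N_k = 2 + N_{k-1} for k ≥ 1 (one summand per function symbol, arity giving the exponent).
N_0 = 2
N_1 = 2 + 2 = 4
N_2 = 2 + 4 = 6
N_3 = 2 + 6 = 8
Explicitly: b, d, f1(b), f1(d), f1(f1(b)), f1(f1(d)), f1(f1(f1(b))), f1(f1(f1(d))).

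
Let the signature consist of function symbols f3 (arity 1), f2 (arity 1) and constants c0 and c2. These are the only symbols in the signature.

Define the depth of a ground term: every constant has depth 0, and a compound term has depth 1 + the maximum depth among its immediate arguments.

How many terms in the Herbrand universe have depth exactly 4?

Write N_k for the number of ground terms of depth ≤ k. A term of depth ≤ k is either a constant or a function symbol applied to arguments of depth ≤ k−1, so N_k = 2 + N_{k-1} + N_{k-1}.
N_0 = 2
N_1 = 2 + 2 + 2 = 6
N_2 = 2 + 6 + 6 = 14
N_3 = 2 + 14 + 14 = 30
N_4 = 2 + 30 + 30 = 62
Terms of depth exactly 4: N_4 − N_3 = 62 − 30 = 32.

32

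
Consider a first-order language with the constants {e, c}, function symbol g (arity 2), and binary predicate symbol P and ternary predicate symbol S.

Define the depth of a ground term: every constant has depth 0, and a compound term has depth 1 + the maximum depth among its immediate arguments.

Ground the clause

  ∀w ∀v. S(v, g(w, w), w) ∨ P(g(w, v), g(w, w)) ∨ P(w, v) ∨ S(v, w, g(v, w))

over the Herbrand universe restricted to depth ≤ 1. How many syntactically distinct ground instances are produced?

36

Ground terms of depth ≤ 1:
  Let N_k = |{terms of depth ≤ k}|. Then N_0 = 2 and N_k = 2 + N_{k-1}^2 for k ≥ 1 (one summand per function symbol, arity giving the exponent).
  N_0 = 2
  N_1 = 2 + 2^2 = 6
  Explicitly: e, c, g(e, e), g(e, c), g(c, e), g(c, c).
So there are 6 ground terms available for substitution.
Each of w, v ranges independently over the available ground terms, and distinct assignments produce distinct instances.
Number of ground instances = 6^2 = 36.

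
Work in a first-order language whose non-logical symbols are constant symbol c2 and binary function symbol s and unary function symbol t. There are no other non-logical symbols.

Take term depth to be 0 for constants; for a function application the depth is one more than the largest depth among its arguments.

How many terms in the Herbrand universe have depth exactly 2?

Count level by level. With function symbols s/2, t/1, the terms of depth ≤ k are the 1 constant together with each function applied to depth-≤(k−1) tuples, so N_k = 1 + N_{k-1}^2 + N_{k-1}.
N_0 = 1
N_1 = 1 + 1^2 + 1 = 3
N_2 = 1 + 3^2 + 3 = 13
Terms of depth exactly 2: N_2 − N_1 = 13 − 3 = 10.

10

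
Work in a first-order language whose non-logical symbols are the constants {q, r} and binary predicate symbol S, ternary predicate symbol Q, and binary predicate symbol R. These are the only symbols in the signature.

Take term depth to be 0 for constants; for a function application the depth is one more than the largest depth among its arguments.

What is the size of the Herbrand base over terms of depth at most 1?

16

First count ground terms of depth ≤ 1.
With no function symbols every ground term is a constant, so there are exactly 2 ground terms at every depth bound.
N_0 = 2
N_1 = 2
So |H| = 2.
For each predicate symbol, the number of ground atoms is |H| raised to its arity; summing:
  S: 2^2 = 4;  Q: 2^3 = 8;  R: 2^2 = 4
Total ground atoms: 4 + 8 + 4 = 16.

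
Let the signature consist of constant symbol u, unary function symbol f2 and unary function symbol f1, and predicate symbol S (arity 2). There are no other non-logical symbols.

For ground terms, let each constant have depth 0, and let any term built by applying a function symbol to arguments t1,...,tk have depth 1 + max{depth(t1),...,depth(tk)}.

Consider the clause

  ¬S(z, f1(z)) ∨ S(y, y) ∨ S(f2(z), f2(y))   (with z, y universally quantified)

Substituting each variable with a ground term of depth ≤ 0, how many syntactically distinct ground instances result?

1

Ground terms of depth ≤ 0:
  Let N_k = |{terms of depth ≤ k}|. Then N_0 = 1 and N_k = 1 + N_{k-1} + N_{k-1} for k ≥ 1 (one summand per function symbol, arity giving the exponent).
  N_0 = 1
  Explicitly: u.
So there is exactly 1 ground term available for substitution.
The body mentions every one of the 2 quantified variables; since ground terms form a free algebra, no two substitutions collapse to the same formula.
Number of ground instances = 1^2 = 1.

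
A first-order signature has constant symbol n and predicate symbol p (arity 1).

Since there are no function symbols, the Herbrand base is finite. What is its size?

1

With no function symbols, the Herbrand universe is just the 1 constant.
Ground atoms per predicate: p: 1.
Herbrand base size = 1 = 1.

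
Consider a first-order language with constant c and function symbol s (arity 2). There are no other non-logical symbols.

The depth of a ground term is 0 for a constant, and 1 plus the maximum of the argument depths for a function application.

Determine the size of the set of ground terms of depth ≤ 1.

Count level by level. With function symbols s/2, the terms of depth ≤ k are the 1 constant together with each function applied to depth-≤(k−1) tuples, so N_k = 1 + N_{k-1}^2.
N_0 = 1
N_1 = 1 + 1^2 = 2
Explicitly: c, s(c, c).

2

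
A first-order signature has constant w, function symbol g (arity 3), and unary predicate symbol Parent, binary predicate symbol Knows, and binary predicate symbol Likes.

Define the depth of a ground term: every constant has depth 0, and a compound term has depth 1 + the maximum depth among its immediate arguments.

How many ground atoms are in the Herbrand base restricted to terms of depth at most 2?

First count ground terms of depth ≤ 2.
If N_k denotes the number of depth-≤k ground terms, the 1 constant gives N_0 = 1, and each function symbol of arity r contributes N_{k-1}^r new terms at level k: N_k = 1 + N_{k-1}^3.
N_0 = 1
N_1 = 1 + 1^3 = 2
N_2 = 1 + 2^3 = 9
So |H| = 9.
A ground atom is a predicate applied to a tuple of terms from H, so the count is the sum over predicates of |H|^arity:
  Parent: 9;  Knows: 9^2 = 81;  Likes: 9^2 = 81
Total ground atoms: 9 + 81 + 81 = 171.

171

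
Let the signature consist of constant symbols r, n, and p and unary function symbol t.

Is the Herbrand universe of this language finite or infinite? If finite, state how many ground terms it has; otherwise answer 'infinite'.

infinite

The signature has at least one function symbol (t, arity 1) and at least one constant (r).
Iterating t gives infinitely many distinct ground terms: r, t(r), t(t(r)), ...
So the Herbrand universe is infinite.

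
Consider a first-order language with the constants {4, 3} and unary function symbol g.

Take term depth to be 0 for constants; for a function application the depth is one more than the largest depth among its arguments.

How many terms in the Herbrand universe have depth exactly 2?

Let N_k = |{terms of depth ≤ k}|. Then N_0 = 2 and N_k = 2 + N_{k-1} for k ≥ 1 (one summand per function symbol, arity giving the exponent).
N_0 = 2
N_1 = 2 + 2 = 4
N_2 = 2 + 4 = 6
Terms of depth exactly 2: N_2 − N_1 = 6 − 4 = 2.

2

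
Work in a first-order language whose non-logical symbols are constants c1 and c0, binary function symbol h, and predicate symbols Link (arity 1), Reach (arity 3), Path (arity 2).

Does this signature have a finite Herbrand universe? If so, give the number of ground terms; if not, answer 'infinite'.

infinite

The signature has at least one function symbol (h, arity 2) and at least one constant (c1).
Iterating h gives infinitely many distinct ground terms: c1, h(c1, c1), h(h(c1, c1), h(c1, c1)), ...
So the Herbrand universe is infinite.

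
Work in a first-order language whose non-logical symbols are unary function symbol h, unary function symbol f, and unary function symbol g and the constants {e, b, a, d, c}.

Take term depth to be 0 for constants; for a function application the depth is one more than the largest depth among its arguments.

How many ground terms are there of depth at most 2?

Let N_k = |{terms of depth ≤ k}|. Then N_0 = 5 and N_k = 5 + N_{k-1} + N_{k-1} + N_{k-1} for k ≥ 1 (one summand per function symbol, arity giving the exponent).
N_0 = 5
N_1 = 5 + 5 + 5 + 5 = 20
N_2 = 5 + 20 + 20 + 20 = 65

65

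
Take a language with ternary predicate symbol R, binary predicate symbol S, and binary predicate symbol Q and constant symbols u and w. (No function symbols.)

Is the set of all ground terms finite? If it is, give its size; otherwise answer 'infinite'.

2

There are no function symbols, so every ground term is one of the 2 constants.
The Herbrand universe is {u, w}, which is finite with 2 elements.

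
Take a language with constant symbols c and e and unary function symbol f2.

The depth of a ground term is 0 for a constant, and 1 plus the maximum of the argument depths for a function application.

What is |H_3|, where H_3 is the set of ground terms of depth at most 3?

Let N_k count ground terms of depth at most k. Each non-constant term of depth ≤ k is some function symbol applied to depth-≤(k−1) arguments, giving N_k = 2 + N_{k-1}.
N_0 = 2
N_1 = 2 + 2 = 4
N_2 = 2 + 4 = 6
N_3 = 2 + 6 = 8

8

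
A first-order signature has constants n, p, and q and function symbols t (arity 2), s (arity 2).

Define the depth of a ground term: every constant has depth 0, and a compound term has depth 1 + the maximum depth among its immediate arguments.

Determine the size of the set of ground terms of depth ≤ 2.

If N_k denotes the number of depth-≤k ground terms, the 3 constants give N_0 = 3, and each function symbol of arity r contributes N_{k-1}^r new terms at level k: N_k = 3 + N_{k-1}^2 + N_{k-1}^2.
N_0 = 3
N_1 = 3 + 3^2 + 3^2 = 21
N_2 = 3 + 21^2 + 21^2 = 885

885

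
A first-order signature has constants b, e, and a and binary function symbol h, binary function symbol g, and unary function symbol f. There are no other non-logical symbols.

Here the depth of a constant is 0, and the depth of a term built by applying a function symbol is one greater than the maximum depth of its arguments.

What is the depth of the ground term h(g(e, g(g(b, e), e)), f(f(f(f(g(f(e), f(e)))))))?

7

depth(g(b, e)) = 1 + max(0, 0) = 1
depth(g(g(b, e), e)) = 1 + max(1, 0) = 2
depth(g(e, g(g(b, e), e))) = 1 + max(0, 2) = 3
depth(f(e)) = 1 + depth(e) = 1 + 0 = 1
depth(g(f(e), f(e))) = 1 + max(1, 1) = 2
depth(f(g(f(e), f(e)))) = 1 + depth(g(f(e), f(e))) = 1 + 2 = 3
depth(f(f(g(f(e), f(e))))) = 1 + depth(f(g(f(e), f(e)))) = 1 + 3 = 4
depth(f(f(f(g(f(e), f(e)))))) = 1 + depth(f(f(g(f(e), f(e))))) = 1 + 4 = 5
depth(f(f(f(f(g(f(e), f(e))))))) = 1 + depth(f(f(f(g(f(e), f(e)))))) = 1 + 5 = 6
depth(h(g(e, g(g(b, e), e)), f(f(f(f(g(f(e), f(e)))))))) = 1 + max(3, 6) = 7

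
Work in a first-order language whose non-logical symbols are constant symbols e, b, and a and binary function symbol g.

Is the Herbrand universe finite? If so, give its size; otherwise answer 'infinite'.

infinite

The signature has at least one function symbol (g, arity 2) and at least one constant (e).
Iterating g gives infinitely many distinct ground terms: e, g(e, e), g(g(e, e), g(e, e)), ...
So the Herbrand universe is infinite.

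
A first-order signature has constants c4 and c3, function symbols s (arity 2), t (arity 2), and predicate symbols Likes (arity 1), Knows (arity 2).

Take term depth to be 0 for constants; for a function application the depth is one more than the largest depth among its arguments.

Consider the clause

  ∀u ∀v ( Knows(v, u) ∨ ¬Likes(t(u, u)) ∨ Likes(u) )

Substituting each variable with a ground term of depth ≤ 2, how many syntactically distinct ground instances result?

Ground terms of depth ≤ 2:
  Count level by level. With function symbols s/2, t/2, the terms of depth ≤ k are the 2 constants together with each function applied to depth-≤(k−1) tuples, so N_k = 2 + N_{k-1}^2 + N_{k-1}^2.
  N_0 = 2
  N_1 = 2 + 2^2 + 2^2 = 10
  N_2 = 2 + 10^2 + 10^2 = 202
So there are 202 ground terms available for substitution.
There are 2 variables to instantiate (u, v), each occurring in at least one literal, so different choices give different ground instances.
Number of ground instances = 202^2 = 40804.

40804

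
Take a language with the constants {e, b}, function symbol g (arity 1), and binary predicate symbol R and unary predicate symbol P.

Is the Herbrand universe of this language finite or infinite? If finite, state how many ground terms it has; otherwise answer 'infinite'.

infinite

The signature has at least one function symbol (g, arity 1) and at least one constant (e).
Iterating g gives infinitely many distinct ground terms: e, g(e), g(g(e)), ...
So the Herbrand universe is infinite.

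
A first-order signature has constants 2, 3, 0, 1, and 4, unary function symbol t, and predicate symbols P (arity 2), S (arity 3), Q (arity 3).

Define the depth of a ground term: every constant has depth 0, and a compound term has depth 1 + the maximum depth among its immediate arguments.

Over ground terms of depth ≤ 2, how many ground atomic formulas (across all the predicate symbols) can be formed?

6975

First count ground terms of depth ≤ 2.
Let N_k count ground terms of depth at most k. Each non-constant term of depth ≤ k is some function symbol applied to depth-≤(k−1) arguments, giving N_k = 5 + N_{k-1}.
N_0 = 5
N_1 = 5 + 5 = 10
N_2 = 5 + 10 = 15
So |H| = 15.
Ground atoms are formed by filling each argument slot of a predicate with a term from H, so an r-ary predicate gives |H|^r atoms:
  P: 15^2 = 225;  S: 15^3 = 3375;  Q: 15^3 = 3375
Total ground atoms: 225 + 3375 + 3375 = 6975.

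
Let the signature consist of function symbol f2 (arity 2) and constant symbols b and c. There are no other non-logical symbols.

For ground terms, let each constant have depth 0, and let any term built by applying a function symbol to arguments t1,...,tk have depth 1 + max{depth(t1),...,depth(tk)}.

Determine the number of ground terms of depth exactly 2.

Count level by level. With function symbols f2/2, the terms of depth ≤ k are the 2 constants together with each function applied to depth-≤(k−1) tuples, so N_k = 2 + N_{k-1}^2.
N_0 = 2
N_1 = 2 + 2^2 = 6
N_2 = 2 + 6^2 = 38
Terms of depth exactly 2: N_2 − N_1 = 38 − 6 = 32.

32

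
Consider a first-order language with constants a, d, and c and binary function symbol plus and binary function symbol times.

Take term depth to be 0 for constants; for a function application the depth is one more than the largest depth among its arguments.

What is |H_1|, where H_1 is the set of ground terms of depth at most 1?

21

Write N_k for the number of ground terms of depth ≤ k. A term of depth ≤ k is either a constant or a function symbol applied to arguments of depth ≤ k−1, so N_k = 3 + N_{k-1}^2 + N_{k-1}^2.
N_0 = 3
N_1 = 3 + 3^2 + 3^2 = 21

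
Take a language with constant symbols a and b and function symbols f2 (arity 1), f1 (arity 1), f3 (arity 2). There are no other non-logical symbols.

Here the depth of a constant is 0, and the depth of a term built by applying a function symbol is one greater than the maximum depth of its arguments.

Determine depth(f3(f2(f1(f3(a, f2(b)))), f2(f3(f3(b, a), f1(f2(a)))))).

5

depth(f2(b)) = 1 + depth(b) = 1 + 0 = 1
depth(f3(a, f2(b))) = 1 + max(0, 1) = 2
depth(f1(f3(a, f2(b)))) = 1 + depth(f3(a, f2(b))) = 1 + 2 = 3
depth(f2(f1(f3(a, f2(b))))) = 1 + depth(f1(f3(a, f2(b)))) = 1 + 3 = 4
depth(f3(b, a)) = 1 + max(0, 0) = 1
depth(f2(a)) = 1 + depth(a) = 1 + 0 = 1
depth(f1(f2(a))) = 1 + depth(f2(a)) = 1 + 1 = 2
depth(f3(f3(b, a), f1(f2(a)))) = 1 + max(1, 2) = 3
depth(f2(f3(f3(b, a), f1(f2(a))))) = 1 + depth(f3(f3(b, a), f1(f2(a)))) = 1 + 3 = 4
depth(f3(f2(f1(f3(a, f2(b)))), f2(f3(f3(b, a), f1(f2(a)))))) = 1 + max(4, 4) = 5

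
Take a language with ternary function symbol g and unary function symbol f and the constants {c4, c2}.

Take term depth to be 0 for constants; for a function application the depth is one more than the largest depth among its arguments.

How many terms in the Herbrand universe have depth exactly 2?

Count level by level. With function symbols g/3, f/1, the terms of depth ≤ k are the 2 constants together with each function applied to depth-≤(k−1) tuples, so N_k = 2 + N_{k-1}^3 + N_{k-1}.
N_0 = 2
N_1 = 2 + 2^3 + 2 = 12
N_2 = 2 + 12^3 + 12 = 1742
Terms of depth exactly 2: N_2 − N_1 = 1742 − 12 = 1730.

1730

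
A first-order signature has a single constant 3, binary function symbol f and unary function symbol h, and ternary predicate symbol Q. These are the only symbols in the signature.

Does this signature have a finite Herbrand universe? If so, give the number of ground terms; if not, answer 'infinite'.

The signature has at least one function symbol (f, arity 2) and at least one constant (3).
Iterating f gives infinitely many distinct ground terms: 3, f(3, 3), f(f(3, 3), f(3, 3)), ...
So the Herbrand universe is infinite.

infinite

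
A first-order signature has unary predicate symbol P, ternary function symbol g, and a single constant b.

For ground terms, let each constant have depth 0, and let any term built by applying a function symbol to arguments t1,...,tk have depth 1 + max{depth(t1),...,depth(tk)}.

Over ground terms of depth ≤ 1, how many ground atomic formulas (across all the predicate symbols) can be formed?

First count ground terms of depth ≤ 1.
Let N_k = |{terms of depth ≤ k}|. Then N_0 = 1 and N_k = 1 + N_{k-1}^3 for k ≥ 1 (one summand per function symbol, arity giving the exponent).
N_0 = 1
N_1 = 1 + 1^3 = 2
Explicitly: b, g(b, b, b).
So |H| = 2.
Ground atoms are formed by filling each argument slot of a predicate with a term from H, so an r-ary predicate gives |H|^r atoms:
  P: 2
Total ground atoms: 2.

2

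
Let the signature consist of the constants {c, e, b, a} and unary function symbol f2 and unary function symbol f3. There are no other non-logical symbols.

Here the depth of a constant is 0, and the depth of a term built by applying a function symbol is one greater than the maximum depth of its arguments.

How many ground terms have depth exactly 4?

64

Write N_k for the number of ground terms of depth ≤ k. A term of depth ≤ k is either a constant or a function symbol applied to arguments of depth ≤ k−1, so N_k = 4 + N_{k-1} + N_{k-1}.
N_0 = 4
N_1 = 4 + 4 + 4 = 12
N_2 = 4 + 12 + 12 = 28
N_3 = 4 + 28 + 28 = 60
N_4 = 4 + 60 + 60 = 124
Terms of depth exactly 4: N_4 − N_3 = 124 − 60 = 64.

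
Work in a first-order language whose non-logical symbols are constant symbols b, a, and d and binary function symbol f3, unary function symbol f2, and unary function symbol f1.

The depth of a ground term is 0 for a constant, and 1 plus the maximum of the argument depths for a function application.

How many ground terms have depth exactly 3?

132135

Count level by level. With function symbols f3/2, f2/1, f1/1, the terms of depth ≤ k are the 3 constants together with each function applied to depth-≤(k−1) tuples, so N_k = 3 + N_{k-1}^2 + N_{k-1} + N_{k-1}.
N_0 = 3
N_1 = 3 + 3^2 + 3 + 3 = 18
N_2 = 3 + 18^2 + 18 + 18 = 363
N_3 = 3 + 363^2 + 363 + 363 = 132498
Terms of depth exactly 3: N_3 − N_2 = 132498 − 363 = 132135.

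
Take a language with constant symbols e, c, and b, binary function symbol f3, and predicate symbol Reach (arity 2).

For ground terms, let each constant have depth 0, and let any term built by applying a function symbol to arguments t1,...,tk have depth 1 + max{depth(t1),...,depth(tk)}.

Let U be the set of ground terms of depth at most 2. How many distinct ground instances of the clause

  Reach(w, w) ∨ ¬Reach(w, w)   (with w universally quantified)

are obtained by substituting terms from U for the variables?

Ground terms of depth ≤ 2:
  Let N_k = |{terms of depth ≤ k}|. Then N_0 = 3 and N_k = 3 + N_{k-1}^2 for k ≥ 1 (one summand per function symbol, arity giving the exponent).
  N_0 = 3
  N_1 = 3 + 3^2 = 12
  N_2 = 3 + 12^2 = 147
So there are 147 ground terms available for substitution.
The body mentions the single quantified variable w; since ground terms form a free algebra, no two substitutions collapse to the same formula.
Number of ground instances = 147.

147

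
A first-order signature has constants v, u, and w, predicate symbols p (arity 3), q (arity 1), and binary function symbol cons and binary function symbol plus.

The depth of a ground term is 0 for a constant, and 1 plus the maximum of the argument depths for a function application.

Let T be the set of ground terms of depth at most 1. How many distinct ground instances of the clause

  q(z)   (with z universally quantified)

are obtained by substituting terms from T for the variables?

21

Ground terms of depth ≤ 1:
  If N_k denotes the number of depth-≤k ground terms, the 3 constants give N_0 = 3, and each function symbol of arity r contributes N_{k-1}^r new terms at level k: N_k = 3 + N_{k-1}^2 + N_{k-1}^2.
  N_0 = 3
  N_1 = 3 + 3^2 + 3^2 = 21
So there are 21 ground terms available for substitution.
There is 1 variable to instantiate (z),  occurring in at least one literal, so different choices give different ground instances.
Number of ground instances = 21.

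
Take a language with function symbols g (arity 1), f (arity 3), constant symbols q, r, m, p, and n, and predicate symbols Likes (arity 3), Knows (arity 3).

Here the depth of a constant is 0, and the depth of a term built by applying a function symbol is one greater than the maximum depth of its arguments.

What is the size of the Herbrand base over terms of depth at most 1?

First count ground terms of depth ≤ 1.
Let N_k count ground terms of depth at most k. Each non-constant term of depth ≤ k is some function symbol applied to depth-≤(k−1) arguments, giving N_k = 5 + N_{k-1} + N_{k-1}^3.
N_0 = 5
N_1 = 5 + 5 + 5^3 = 135
So |H| = 135.
A ground atom is a predicate applied to a tuple of terms from H, so the count is the sum over predicates of |H|^arity:
  Likes: 135^3 = 2460375;  Knows: 135^3 = 2460375
Total ground atoms: 2460375 + 2460375 = 4920750.

4920750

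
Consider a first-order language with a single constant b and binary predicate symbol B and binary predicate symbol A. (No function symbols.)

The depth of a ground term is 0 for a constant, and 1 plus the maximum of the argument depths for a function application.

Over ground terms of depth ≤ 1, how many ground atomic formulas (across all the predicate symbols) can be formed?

2

First count ground terms of depth ≤ 1.
With no function symbols every ground term is a constant, so there is exactly 1 ground term at every depth bound.
N_0 = 1
N_1 = 1
Explicitly: b.
So |H| = 1.
For each predicate symbol, the number of ground atoms is |H| raised to its arity; summing:
  B: 1^2 = 1;  A: 1^2 = 1
Total ground atoms: 1 + 1 = 2.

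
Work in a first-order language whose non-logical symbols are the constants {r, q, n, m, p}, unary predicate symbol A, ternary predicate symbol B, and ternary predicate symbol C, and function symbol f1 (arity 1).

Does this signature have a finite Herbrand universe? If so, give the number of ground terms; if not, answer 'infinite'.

The signature has at least one function symbol (f1, arity 1) and at least one constant (r).
Iterating f1 gives infinitely many distinct ground terms: r, f1(r), f1(f1(r)), ...
So the Herbrand universe is infinite.

infinite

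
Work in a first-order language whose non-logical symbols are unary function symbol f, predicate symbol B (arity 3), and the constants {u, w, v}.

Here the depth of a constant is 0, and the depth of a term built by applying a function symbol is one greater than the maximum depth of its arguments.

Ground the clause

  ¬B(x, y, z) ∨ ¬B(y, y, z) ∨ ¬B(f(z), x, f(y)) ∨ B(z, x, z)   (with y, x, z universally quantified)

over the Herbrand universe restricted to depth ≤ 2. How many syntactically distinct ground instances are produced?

Ground terms of depth ≤ 2:
  Write N_k for the number of ground terms of depth ≤ k. A term of depth ≤ k is either a constant or a function symbol applied to arguments of depth ≤ k−1, so N_k = 3 + N_{k-1}.
  N_0 = 3
  N_1 = 3 + 3 = 6
  N_2 = 3 + 6 = 9
  Explicitly: u, w, v, f(u), f(w), f(v), f(f(u)), f(f(w)), f(f(v)).
So there are 9 ground terms available for substitution.
There are 3 variables to instantiate (y, x, z), each occurring in at least one literal, so different choices give different ground instances.
Number of ground instances = 9^3 = 729.

729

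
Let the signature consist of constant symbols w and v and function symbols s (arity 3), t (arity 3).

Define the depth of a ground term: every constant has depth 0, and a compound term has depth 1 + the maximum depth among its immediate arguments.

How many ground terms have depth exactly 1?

16

If N_k denotes the number of depth-≤k ground terms, the 2 constants give N_0 = 2, and each function symbol of arity r contributes N_{k-1}^r new terms at level k: N_k = 2 + N_{k-1}^3 + N_{k-1}^3.
N_0 = 2
N_1 = 2 + 2^3 + 2^3 = 18
Terms of depth exactly 1: N_1 − N_0 = 18 − 2 = 16.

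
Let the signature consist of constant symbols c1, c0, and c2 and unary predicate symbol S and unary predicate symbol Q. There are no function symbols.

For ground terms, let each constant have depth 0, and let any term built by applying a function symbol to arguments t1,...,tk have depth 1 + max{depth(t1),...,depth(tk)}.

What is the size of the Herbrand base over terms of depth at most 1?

First count ground terms of depth ≤ 1.
With no function symbols every ground term is a constant, so there are exactly 3 ground terms at every depth bound.
N_0 = 3
N_1 = 3
Explicitly: c1, c0, c2.
So |H| = 3.
Ground atoms are formed by filling each argument slot of a predicate with a term from H, so an r-ary predicate gives |H|^r atoms:
  S: 3;  Q: 3
Total ground atoms: 3 + 3 = 6.

6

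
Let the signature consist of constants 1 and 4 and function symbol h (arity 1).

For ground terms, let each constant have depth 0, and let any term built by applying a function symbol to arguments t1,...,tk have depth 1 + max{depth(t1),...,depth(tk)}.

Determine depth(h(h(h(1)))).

depth(h(1)) = 1 + depth(1) = 1 + 0 = 1
depth(h(h(1))) = 1 + depth(h(1)) = 1 + 1 = 2
depth(h(h(h(1)))) = 1 + depth(h(h(1))) = 1 + 2 = 3

3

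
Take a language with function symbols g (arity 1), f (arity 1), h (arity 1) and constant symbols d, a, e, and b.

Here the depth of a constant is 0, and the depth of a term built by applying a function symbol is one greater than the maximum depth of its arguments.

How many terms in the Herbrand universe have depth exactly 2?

If N_k denotes the number of depth-≤k ground terms, the 4 constants give N_0 = 4, and each function symbol of arity r contributes N_{k-1}^r new terms at level k: N_k = 4 + N_{k-1} + N_{k-1} + N_{k-1}.
N_0 = 4
N_1 = 4 + 4 + 4 + 4 = 16
N_2 = 4 + 16 + 16 + 16 = 52
Terms of depth exactly 2: N_2 − N_1 = 52 − 16 = 36.

36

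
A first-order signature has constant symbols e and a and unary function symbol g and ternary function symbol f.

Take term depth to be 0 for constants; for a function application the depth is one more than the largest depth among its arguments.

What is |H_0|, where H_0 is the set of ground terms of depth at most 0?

Let N_k count ground terms of depth at most k. Each non-constant term of depth ≤ k is some function symbol applied to depth-≤(k−1) arguments, giving N_k = 2 + N_{k-1} + N_{k-1}^3.
N_0 = 2

2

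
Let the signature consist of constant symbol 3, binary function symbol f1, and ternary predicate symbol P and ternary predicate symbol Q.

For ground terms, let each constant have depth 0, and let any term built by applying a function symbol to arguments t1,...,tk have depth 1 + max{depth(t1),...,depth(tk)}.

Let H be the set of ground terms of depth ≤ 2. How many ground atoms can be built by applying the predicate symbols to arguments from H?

First count ground terms of depth ≤ 2.
Let N_k count ground terms of depth at most k. Each non-constant term of depth ≤ k is some function symbol applied to depth-≤(k−1) arguments, giving N_k = 1 + N_{k-1}^2.
N_0 = 1
N_1 = 1 + 1^2 = 2
N_2 = 1 + 2^2 = 5
So |H| = 5.
Ground atoms are formed by filling each argument slot of a predicate with a term from H, so an r-ary predicate gives |H|^r atoms:
  P: 5^3 = 125;  Q: 5^3 = 125
Total ground atoms: 125 + 125 = 250.

250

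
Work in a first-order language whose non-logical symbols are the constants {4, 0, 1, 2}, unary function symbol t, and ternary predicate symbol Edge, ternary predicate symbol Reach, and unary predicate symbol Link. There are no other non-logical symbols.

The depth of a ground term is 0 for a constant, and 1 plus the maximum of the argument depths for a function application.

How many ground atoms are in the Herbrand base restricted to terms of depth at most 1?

1032

First count ground terms of depth ≤ 1.
Let N_k = |{terms of depth ≤ k}|. Then N_0 = 4 and N_k = 4 + N_{k-1} for k ≥ 1 (one summand per function symbol, arity giving the exponent).
N_0 = 4
N_1 = 4 + 4 = 8
So |H| = 8.
A ground atom is a predicate applied to a tuple of terms from H, so the count is the sum over predicates of |H|^arity:
  Edge: 8^3 = 512;  Reach: 8^3 = 512;  Link: 8
Total ground atoms: 512 + 512 + 8 = 1032.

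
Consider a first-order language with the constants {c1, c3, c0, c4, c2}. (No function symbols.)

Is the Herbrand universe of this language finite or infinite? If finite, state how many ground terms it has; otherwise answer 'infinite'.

5

There are no function symbols, so every ground term is one of the 5 constants.
The Herbrand universe is {c1, c3, c0, c4, c2}, which is finite with 5 elements.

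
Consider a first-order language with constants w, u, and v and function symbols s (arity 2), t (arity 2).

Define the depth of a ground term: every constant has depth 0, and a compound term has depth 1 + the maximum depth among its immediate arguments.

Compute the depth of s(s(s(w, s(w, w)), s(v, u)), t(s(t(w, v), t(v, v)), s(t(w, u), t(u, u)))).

depth(s(w, w)) = 1 + max(0, 0) = 1
depth(s(w, s(w, w))) = 1 + max(0, 1) = 2
depth(s(v, u)) = 1 + max(0, 0) = 1
depth(s(s(w, s(w, w)), s(v, u))) = 1 + max(2, 1) = 3
depth(t(w, v)) = 1 + max(0, 0) = 1
depth(t(v, v)) = 1 + max(0, 0) = 1
depth(s(t(w, v), t(v, v))) = 1 + max(1, 1) = 2
depth(t(w, u)) = 1 + max(0, 0) = 1
depth(t(u, u)) = 1 + max(0, 0) = 1
depth(s(t(w, u), t(u, u))) = 1 + max(1, 1) = 2
depth(t(s(t(w, v), t(v, v)), s(t(w, u), t(u, u)))) = 1 + max(2, 2) = 3
depth(s(s(s(w, s(w, w)), s(v, u)), t(s(t(w, v), t(v, v)), s(t(w, u), t(u, u))))) = 1 + max(3, 3) = 4

4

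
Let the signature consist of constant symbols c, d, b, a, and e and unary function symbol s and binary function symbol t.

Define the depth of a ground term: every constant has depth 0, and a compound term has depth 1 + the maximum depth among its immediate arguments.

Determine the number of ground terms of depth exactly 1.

Let N_k count ground terms of depth at most k. Each non-constant term of depth ≤ k is some function symbol applied to depth-≤(k−1) arguments, giving N_k = 5 + N_{k-1} + N_{k-1}^2.
N_0 = 5
N_1 = 5 + 5 + 5^2 = 35
Terms of depth exactly 1: N_1 − N_0 = 35 − 5 = 30.

30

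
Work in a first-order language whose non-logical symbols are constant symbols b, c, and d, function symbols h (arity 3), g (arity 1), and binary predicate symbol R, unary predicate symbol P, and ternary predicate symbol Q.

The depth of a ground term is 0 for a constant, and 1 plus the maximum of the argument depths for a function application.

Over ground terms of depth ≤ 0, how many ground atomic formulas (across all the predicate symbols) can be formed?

First count ground terms of depth ≤ 0.
Let N_k count ground terms of depth at most k. Each non-constant term of depth ≤ k is some function symbol applied to depth-≤(k−1) arguments, giving N_k = 3 + N_{k-1}^3 + N_{k-1}.
N_0 = 3
Explicitly: b, c, d.
So |H| = 3.
Each predicate of arity r yields |H|^r ground atoms (one per choice of an r-tuple from H):
  R: 3^2 = 9;  P: 3;  Q: 3^3 = 27
Total ground atoms: 9 + 3 + 27 = 39.

39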